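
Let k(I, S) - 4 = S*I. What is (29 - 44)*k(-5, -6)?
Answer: -510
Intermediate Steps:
k(I, S) = 4 + I*S (k(I, S) = 4 + S*I = 4 + I*S)
(29 - 44)*k(-5, -6) = (29 - 44)*(4 - 5*(-6)) = -15*(4 + 30) = -15*34 = -510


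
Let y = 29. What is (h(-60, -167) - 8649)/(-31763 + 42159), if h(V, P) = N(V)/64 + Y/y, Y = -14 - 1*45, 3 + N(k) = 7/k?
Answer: -963384623/1157698560 ≈ -0.83216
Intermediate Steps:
N(k) = -3 + 7/k
Y = -59 (Y = -14 - 45 = -59)
h(V, P) = -3863/1856 + 7/(64*V) (h(V, P) = (-3 + 7/V)/64 - 59/29 = (-3 + 7/V)*(1/64) - 59*1/29 = (-3/64 + 7/(64*V)) - 59/29 = -3863/1856 + 7/(64*V))
(h(-60, -167) - 8649)/(-31763 + 42159) = ((1/1856)*(203 - 3863*(-60))/(-60) - 8649)/(-31763 + 42159) = ((1/1856)*(-1/60)*(203 + 231780) - 8649)/10396 = ((1/1856)*(-1/60)*231983 - 8649)*(1/10396) = (-231983/111360 - 8649)*(1/10396) = -963384623/111360*1/10396 = -963384623/1157698560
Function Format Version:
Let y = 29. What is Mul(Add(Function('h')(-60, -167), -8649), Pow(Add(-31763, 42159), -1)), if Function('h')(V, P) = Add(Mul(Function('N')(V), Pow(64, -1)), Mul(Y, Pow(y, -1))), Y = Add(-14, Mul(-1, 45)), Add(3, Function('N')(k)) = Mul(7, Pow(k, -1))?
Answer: Rational(-963384623, 1157698560) ≈ -0.83216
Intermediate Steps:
Function('N')(k) = Add(-3, Mul(7, Pow(k, -1)))
Y = -59 (Y = Add(-14, -45) = -59)
Function('h')(V, P) = Add(Rational(-3863, 1856), Mul(Rational(7, 64), Pow(V, -1))) (Function('h')(V, P) = Add(Mul(Add(-3, Mul(7, Pow(V, -1))), Pow(64, -1)), Mul(-59, Pow(29, -1))) = Add(Mul(Add(-3, Mul(7, Pow(V, -1))), Rational(1, 64)), Mul(-59, Rational(1, 29))) = Add(Add(Rational(-3, 64), Mul(Rational(7, 64), Pow(V, -1))), Rational(-59, 29)) = Add(Rational(-3863, 1856), Mul(Rational(7, 64), Pow(V, -1))))
Mul(Add(Function('h')(-60, -167), -8649), Pow(Add(-31763, 42159), -1)) = Mul(Add(Mul(Rational(1, 1856), Pow(-60, -1), Add(203, Mul(-3863, -60))), -8649), Pow(Add(-31763, 42159), -1)) = Mul(Add(Mul(Rational(1, 1856), Rational(-1, 60), Add(203, 231780)), -8649), Pow(10396, -1)) = Mul(Add(Mul(Rational(1, 1856), Rational(-1, 60), 231983), -8649), Rational(1, 10396)) = Mul(Add(Rational(-231983, 111360), -8649), Rational(1, 10396)) = Mul(Rational(-963384623, 111360), Rational(1, 10396)) = Rational(-963384623, 1157698560)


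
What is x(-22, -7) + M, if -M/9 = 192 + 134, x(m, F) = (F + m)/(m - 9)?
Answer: -90925/31 ≈ -2933.1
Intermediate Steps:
x(m, F) = (F + m)/(-9 + m)
M = -2934 (M = -9*(192 + 134) = -9*326 = -2934)
x(-22, -7) + M = (-7 - 22)/(-9 - 22) - 2934 = -29/(-31) - 2934 = -1/31*(-29) - 2934 = 29/31 - 2934 = -90925/31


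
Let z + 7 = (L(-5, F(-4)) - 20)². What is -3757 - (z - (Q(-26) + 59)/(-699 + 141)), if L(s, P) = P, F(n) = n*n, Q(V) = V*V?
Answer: -700721/186 ≈ -3767.3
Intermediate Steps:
Q(V) = V²
F(n) = n²
z = 9 (z = -7 + ((-4)² - 20)² = -7 + (16 - 20)² = -7 + (-4)² = -7 + 16 = 9)
-3757 - (z - (Q(-26) + 59)/(-699 + 141)) = -3757 - (9 - ((-26)² + 59)/(-699 + 141)) = -3757 - (9 - (676 + 59)/(-558)) = -3757 - (9 - 735*(-1)/558) = -3757 - (9 - 1*(-245/186)) = -3757 - (9 + 245/186) = -3757 - 1*1919/186 = -3757 - 1919/186 = -700721/186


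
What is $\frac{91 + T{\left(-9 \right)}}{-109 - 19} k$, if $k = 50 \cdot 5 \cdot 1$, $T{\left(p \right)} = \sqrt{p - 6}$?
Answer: $- \frac{11375}{64} - \frac{125 i \sqrt{15}}{64} \approx -177.73 - 7.5644 i$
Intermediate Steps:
$T{\left(p \right)} = \sqrt{-6 + p}$
$k = 250$ ($k = 50 \cdot 5 = 250$)
$\frac{91 + T{\left(-9 \right)}}{-109 - 19} k = \frac{91 + \sqrt{-6 - 9}}{-109 - 19} \cdot 250 = \frac{91 + \sqrt{-15}}{-128} \cdot 250 = \left(91 + i \sqrt{15}\right) \left(- \frac{1}{128}\right) 250 = \left(- \frac{91}{128} - \frac{i \sqrt{15}}{128}\right) 250 = - \frac{11375}{64} - \frac{125 i \sqrt{15}}{64}$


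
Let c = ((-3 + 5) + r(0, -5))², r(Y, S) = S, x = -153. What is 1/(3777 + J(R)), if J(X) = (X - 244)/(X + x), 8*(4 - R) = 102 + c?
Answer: 1303/4923462 ≈ 0.00026465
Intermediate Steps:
c = 9 (c = ((-3 + 5) - 5)² = (2 - 5)² = (-3)² = 9)
R = -79/8 (R = 4 - (102 + 9)/8 = 4 - ⅛*111 = 4 - 111/8 = -79/8 ≈ -9.8750)
J(X) = (-244 + X)/(-153 + X) (J(X) = (X - 244)/(X - 153) = (-244 + X)/(-153 + X))
1/(3777 + J(R)) = 1/(3777 + (-244 - 79/8)/(-153 - 79/8)) = 1/(3777 - 2031/8/(-1303/8)) = 1/(3777 - 8/1303*(-2031/8)) = 1/(3777 + 2031/1303) = 1/(4923462/1303) = 1303/4923462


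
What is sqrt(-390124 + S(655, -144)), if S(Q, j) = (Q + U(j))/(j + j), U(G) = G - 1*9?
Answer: I*sqrt(56178107)/12 ≈ 624.6*I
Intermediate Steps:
U(G) = -9 + G (U(G) = G - 9 = -9 + G)
S(Q, j) = (-9 + Q + j)/(2*j) (S(Q, j) = (Q + (-9 + j))/(j + j) = (-9 + Q + j)/((2*j)) = (-9 + Q + j)*(1/(2*j)) = (-9 + Q + j)/(2*j))
sqrt(-390124 + S(655, -144)) = sqrt(-390124 + (1/2)*(-9 + 655 - 144)/(-144)) = sqrt(-390124 + (1/2)*(-1/144)*502) = sqrt(-390124 - 251/144) = sqrt(-56178107/144) = I*sqrt(56178107)/12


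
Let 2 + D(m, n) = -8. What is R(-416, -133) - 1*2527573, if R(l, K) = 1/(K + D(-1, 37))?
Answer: -361442940/143 ≈ -2.5276e+6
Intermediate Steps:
D(m, n) = -10 (D(m, n) = -2 - 8 = -10)
R(l, K) = 1/(-10 + K) (R(l, K) = 1/(K - 10) = 1/(-10 + K))
R(-416, -133) - 1*2527573 = 1/(-10 - 133) - 1*2527573 = 1/(-143) - 2527573 = -1/143 - 2527573 = -361442940/143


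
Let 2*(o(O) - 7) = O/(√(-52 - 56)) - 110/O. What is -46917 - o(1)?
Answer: -46869 + I*√3/36 ≈ -46869.0 + 0.048113*I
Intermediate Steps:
o(O) = 7 - 55/O - I*O*√3/36 (o(O) = 7 + (O/(√(-52 - 56)) - 110/O)/2 = 7 + (O/(√(-108)) - 110/O)/2 = 7 + (O/((6*I*√3)) - 110/O)/2 = 7 + (O*(-I*√3/18) - 110/O)/2 = 7 + (-I*O*√3/18 - 110/O)/2 = 7 + (-110/O - I*O*√3/18)/2 = 7 + (-55/O - I*O*√3/36) = 7 - 55/O - I*O*√3/36)
-46917 - o(1) = -46917 - (7 - 55/1 - 1/36*I*1*√3) = -46917 - (7 - 55*1 - I*√3/36) = -46917 - (7 - 55 - I*√3/36) = -46917 - (-48 - I*√3/36) = -46917 + (48 + I*√3/36) = -46869 + I*√3/36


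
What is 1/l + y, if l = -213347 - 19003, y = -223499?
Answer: -51929992651/232350 ≈ -2.2350e+5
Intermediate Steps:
l = -232350
1/l + y = 1/(-232350) - 223499 = -1/232350 - 223499 = -51929992651/232350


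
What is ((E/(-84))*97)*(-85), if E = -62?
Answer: -255595/42 ≈ -6085.6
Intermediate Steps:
((E/(-84))*97)*(-85) = (-62/(-84)*97)*(-85) = (-62*(-1/84)*97)*(-85) = ((31/42)*97)*(-85) = (3007/42)*(-85) = -255595/42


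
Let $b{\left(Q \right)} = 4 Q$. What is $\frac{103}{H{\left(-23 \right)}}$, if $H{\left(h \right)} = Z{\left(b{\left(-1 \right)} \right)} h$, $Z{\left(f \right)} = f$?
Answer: $\frac{103}{92} \approx 1.1196$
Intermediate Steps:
$H{\left(h \right)} = - 4 h$ ($H{\left(h \right)} = 4 \left(-1\right) h = - 4 h$)
$\frac{103}{H{\left(-23 \right)}} = \frac{103}{\left(-4\right) \left(-23\right)} = \frac{103}{92}$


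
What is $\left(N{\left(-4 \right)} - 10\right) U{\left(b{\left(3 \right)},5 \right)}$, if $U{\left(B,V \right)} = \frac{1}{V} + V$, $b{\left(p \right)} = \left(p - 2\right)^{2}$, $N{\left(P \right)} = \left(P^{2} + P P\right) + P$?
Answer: $\frac{468}{5} \approx 93.6$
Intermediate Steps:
$N{\left(P \right)} = P + 2 P^{2}$ ($N{\left(P \right)} = \left(P^{2} + P^{2}\right) + P = 2 P^{2} + P = P + 2 P^{2}$)
$b{\left(p \right)} = \left(-2 + p\right)^{2}$
$U{\left(B,V \right)} = V + \frac{1}{V}$
$\left(N{\left(-4 \right)} - 10\right) U{\left(b{\left(3 \right)},5 \right)} = \left(- 4 \left(1 + 2 \left(-4\right)\right) - 10\right) \left(5 + \frac{1}{5}\right) = \left(- 4 \left(1 - 8\right) - 10\right) \left(5 + \frac{1}{5}\right) = \left(\left(-4\right) \left(-7\right) - 10\right) \frac{26}{5} = \left(28 - 10\right) \frac{26}{5} = 18 \cdot \frac{26}{5} = \frac{468}{5}$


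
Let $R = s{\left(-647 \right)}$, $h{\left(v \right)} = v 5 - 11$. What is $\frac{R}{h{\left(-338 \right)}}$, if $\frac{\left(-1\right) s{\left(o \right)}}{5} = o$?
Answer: $- \frac{3235}{1701} \approx -1.9018$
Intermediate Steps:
$s{\left(o \right)} = - 5 o$
$h{\left(v \right)} = -11 + 5 v$ ($h{\left(v \right)} = 5 v - 11 = -11 + 5 v$)
$R = 3235$ ($R = \left(-5\right) \left(-647\right) = 3235$)
$\frac{R}{h{\left(-338 \right)}} = \frac{3235}{-11 + 5 \left(-338\right)} = \frac{3235}{-11 - 1690} = \frac{3235}{-1701} = 3235 \left(- \frac{1}{1701}\right) = - \frac{3235}{1701}$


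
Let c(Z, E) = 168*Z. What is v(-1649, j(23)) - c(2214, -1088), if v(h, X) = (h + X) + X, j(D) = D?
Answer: -373555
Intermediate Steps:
v(h, X) = h + 2*X (v(h, X) = (X + h) + X = h + 2*X)
v(-1649, j(23)) - c(2214, -1088) = (-1649 + 2*23) - 168*2214 = (-1649 + 46) - 1*371952 = -1603 - 371952 = -373555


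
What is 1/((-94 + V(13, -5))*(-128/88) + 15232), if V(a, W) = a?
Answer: 11/168848 ≈ 6.5147e-5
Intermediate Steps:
1/((-94 + V(13, -5))*(-128/88) + 15232) = 1/((-94 + 13)*(-128/88) + 15232) = 1/(-(-10368)/88 + 15232) = 1/(-81*(-16/11) + 15232) = 1/(1296/11 + 15232) = 1/(168848/11) = 11/168848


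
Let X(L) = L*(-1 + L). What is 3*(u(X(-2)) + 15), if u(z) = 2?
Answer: 51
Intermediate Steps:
3*(u(X(-2)) + 15) = 3*(2 + 15) = 3*17 = 51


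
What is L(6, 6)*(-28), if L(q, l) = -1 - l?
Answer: 196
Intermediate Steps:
L(6, 6)*(-28) = (-1 - 1*6)*(-28) = (-1 - 6)*(-28) = -7*(-28) = 196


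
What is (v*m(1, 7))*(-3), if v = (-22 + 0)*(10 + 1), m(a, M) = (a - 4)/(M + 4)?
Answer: -198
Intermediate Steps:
m(a, M) = (-4 + a)/(4 + M)
v = -242 (v = -22*11 = -242)
(v*m(1, 7))*(-3) = -242*(-4 + 1)/(4 + 7)*(-3) = -242*(-3)/11*(-3) = -22*(-3)*(-3) = -242*(-3/11)*(-3) = 66*(-3) = -198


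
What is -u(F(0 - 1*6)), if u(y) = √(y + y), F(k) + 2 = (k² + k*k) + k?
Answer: -8*√2 ≈ -11.314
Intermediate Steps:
F(k) = -2 + k + 2*k² (F(k) = -2 + ((k² + k*k) + k) = -2 + ((k² + k²) + k) = -2 + (2*k² + k) = -2 + (k + 2*k²) = -2 + k + 2*k²)
u(y) = √2*√y (u(y) = √(2*y) = √2*√y)
-u(F(0 - 1*6)) = -√2*√(-2 + (0 - 1*6) + 2*(0 - 1*6)²) = -√2*√(-2 + (0 - 6) + 2*(0 - 6)²) = -√2*√(-2 - 6 + 2*(-6)²) = -√2*√(-2 - 6 + 2*36) = -√2*√(-2 - 6 + 72) = -√2*√64 = -√2*8 = -8*√2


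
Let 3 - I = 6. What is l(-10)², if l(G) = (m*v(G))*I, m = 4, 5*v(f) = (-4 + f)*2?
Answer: 112896/25 ≈ 4515.8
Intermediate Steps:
v(f) = -8/5 + 2*f/5 (v(f) = ((-4 + f)*2)/5 = (-8 + 2*f)/5 = -8/5 + 2*f/5)
I = -3 (I = 3 - 1*6 = 3 - 6 = -3)
l(G) = 96/5 - 24*G/5 (l(G) = (4*(-8/5 + 2*G/5))*(-3) = (-32/5 + 8*G/5)*(-3) = 96/5 - 24*G/5)
l(-10)² = (96/5 - 24/5*(-10))² = (96/5 + 48)² = (336/5)² = 112896/25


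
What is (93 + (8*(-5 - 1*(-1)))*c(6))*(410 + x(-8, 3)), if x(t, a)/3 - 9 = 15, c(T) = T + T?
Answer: -140262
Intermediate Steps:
c(T) = 2*T
x(t, a) = 72 (x(t, a) = 27 + 3*15 = 27 + 45 = 72)
(93 + (8*(-5 - 1*(-1)))*c(6))*(410 + x(-8, 3)) = (93 + (8*(-5 - 1*(-1)))*(2*6))*(410 + 72) = (93 + (8*(-5 + 1))*12)*482 = (93 + (8*(-4))*12)*482 = (93 - 32*12)*482 = (93 - 384)*482 = -291*482 = -140262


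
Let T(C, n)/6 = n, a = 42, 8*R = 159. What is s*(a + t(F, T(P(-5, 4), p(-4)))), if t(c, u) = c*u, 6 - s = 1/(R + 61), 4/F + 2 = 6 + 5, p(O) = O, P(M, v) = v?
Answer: 364156/1941 ≈ 187.61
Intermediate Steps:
R = 159/8 (R = (1/8)*159 = 159/8 ≈ 19.875)
F = 4/9 (F = 4/(-2 + (6 + 5)) = 4/(-2 + 11) = 4/9 ≈ 0.44444)
T(C, n) = 6*n
s = 3874/647 (s = 6 - 1/(159/8 + 61) = 6 - 1/647/8 = 6 - 1*8/647 = 6 - 8/647 = 3874/647 ≈ 5.9876)
s*(a + t(F, T(P(-5, 4), p(-4)))) = 3874*(42 + 4*(6*(-4))/9)/647 = 3874*(42 + (4/9)*(-24))/647 = 3874*(42 - 32/3)/647 = (3874/647)*(94/3) = 364156/1941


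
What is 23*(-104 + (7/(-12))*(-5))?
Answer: -27899/12 ≈ -2324.9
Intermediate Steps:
23*(-104 + (7/(-12))*(-5)) = 23*(-104 + (7*(-1/12))*(-5)) = 23*(-104 - 7/12*(-5)) = 23*(-104 + 35/12) = 23*(-1213/12) = -27899/12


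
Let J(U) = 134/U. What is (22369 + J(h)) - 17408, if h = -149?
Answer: 739055/149 ≈ 4960.1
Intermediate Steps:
(22369 + J(h)) - 17408 = (22369 + 134/(-149)) - 17408 = (22369 + 134*(-1/149)) - 17408 = (22369 - 134/149) - 17408 = 3332847/149 - 17408 = 739055/149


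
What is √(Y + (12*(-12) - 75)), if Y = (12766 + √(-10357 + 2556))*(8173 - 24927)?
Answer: √(-213881783 - 16754*I*√7801) ≈ 50.59 - 14625.0*I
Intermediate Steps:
Y = -213881564 - 16754*I*√7801 (Y = (12766 + √(-7801))*(-16754) = (12766 + I*√7801)*(-16754) = -213881564 - 16754*I*√7801 ≈ -2.1388e+8 - 1.4798e+6*I)
√(Y + (12*(-12) - 75)) = √((-213881564 - 16754*I*√7801) + (12*(-12) - 75)) = √((-213881564 - 16754*I*√7801) + (-144 - 75)) = √((-213881564 - 16754*I*√7801) - 219) = √(-213881783 - 16754*I*√7801)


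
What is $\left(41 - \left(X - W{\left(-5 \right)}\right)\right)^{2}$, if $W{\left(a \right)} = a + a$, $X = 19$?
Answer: $144$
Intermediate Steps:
$W{\left(a \right)} = 2 a$
$\left(41 - \left(X - W{\left(-5 \right)}\right)\right)^{2} = \left(41 + \left(2 \left(-5\right) - 19\right)\right)^{2} = \left(41 - 29\right)^{2} = 12^{2} = 144$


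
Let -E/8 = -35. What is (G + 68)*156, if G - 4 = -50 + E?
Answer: 47112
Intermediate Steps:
E = 280 (E = -8*(-35) = 280)
G = 234 (G = 4 + (-50 + 280) = 4 + 230 = 234)
(G + 68)*156 = (234 + 68)*156 = 302*156 = 47112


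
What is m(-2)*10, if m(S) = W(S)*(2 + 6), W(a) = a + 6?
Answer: 320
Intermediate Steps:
W(a) = 6 + a
m(S) = 48 + 8*S (m(S) = (6 + S)*(2 + 6) = (6 + S)*8 = 48 + 8*S)
m(-2)*10 = (48 + 8*(-2))*10 = (48 - 16)*10 = 32*10 = 320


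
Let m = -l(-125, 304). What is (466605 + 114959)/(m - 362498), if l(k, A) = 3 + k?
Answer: -145391/90594 ≈ -1.6049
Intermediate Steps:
m = 122 (m = -(3 - 125) = -1*(-122) = 122)
(466605 + 114959)/(m - 362498) = (466605 + 114959)/(122 - 362498) = 581564/(-362376) = 581564*(-1/362376) = -145391/90594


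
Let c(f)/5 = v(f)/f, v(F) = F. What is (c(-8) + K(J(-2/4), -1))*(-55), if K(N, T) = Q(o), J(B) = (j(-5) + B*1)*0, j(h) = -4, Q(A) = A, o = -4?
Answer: -55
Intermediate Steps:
c(f) = 5 (c(f) = 5*(f/f) = 5*1 = 5)
J(B) = 0 (J(B) = (-4 + B*1)*0 = (-4 + B)*0 = 0)
K(N, T) = -4
(c(-8) + K(J(-2/4), -1))*(-55) = (5 - 4)*(-55) = 1*(-55) = -55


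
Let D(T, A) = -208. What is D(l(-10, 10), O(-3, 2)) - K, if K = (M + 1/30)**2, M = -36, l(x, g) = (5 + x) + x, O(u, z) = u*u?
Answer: -1351441/900 ≈ -1501.6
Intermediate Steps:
O(u, z) = u**2
l(x, g) = 5 + 2*x
K = 1164241/900 (K = (-36 + 1/30)**2 = (-1079/30)**2 = 1164241/900 ≈ 1293.6)
D(l(-10, 10), O(-3, 2)) - K = -208 - 1*1164241/900 = -208 - 1164241/900 = -1351441/900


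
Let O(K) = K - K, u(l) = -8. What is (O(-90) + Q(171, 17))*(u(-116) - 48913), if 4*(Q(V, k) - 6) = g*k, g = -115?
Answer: 94466451/4 ≈ 2.3617e+7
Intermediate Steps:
Q(V, k) = 6 - 115*k/4 (Q(V, k) = 6 + (-115*k)/4 = 6 - 115*k/4)
O(K) = 0
(O(-90) + Q(171, 17))*(u(-116) - 48913) = (0 + (6 - 115/4*17))*(-8 - 48913) = (0 + (6 - 1955/4))*(-48921) = (0 - 1931/4)*(-48921) = -1931/4*(-48921) = 94466451/4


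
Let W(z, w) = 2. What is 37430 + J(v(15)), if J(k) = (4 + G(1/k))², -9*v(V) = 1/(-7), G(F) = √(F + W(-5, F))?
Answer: 37511 + 8*√65 ≈ 37576.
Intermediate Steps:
G(F) = √(2 + F) (G(F) = √(F + 2) = √(2 + F))
v(V) = 1/63 (v(V) = -⅑/(-7) = -⅑*(-⅐) = 1/63)
J(k) = (4 + √(2 + 1/k))²
37430 + J(v(15)) = 37430 + (4 + √(2 + 1/(1/63)))² = 37430 + (4 + √(2 + 63))² = 37430 + (4 + √65)²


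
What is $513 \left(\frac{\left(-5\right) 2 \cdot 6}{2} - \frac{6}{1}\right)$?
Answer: $-18468$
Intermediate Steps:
$513 \left(\frac{\left(-5\right) 2 \cdot 6}{2} - \frac{6}{1}\right) = 513 \left(\left(-10\right) 6 \cdot \frac{1}{2} - 6\right) = 513 \left(\left(-60\right) \frac{1}{2} - 6\right) = 513 \left(-30 - 6\right) = 513 \left(-36\right) = -18468$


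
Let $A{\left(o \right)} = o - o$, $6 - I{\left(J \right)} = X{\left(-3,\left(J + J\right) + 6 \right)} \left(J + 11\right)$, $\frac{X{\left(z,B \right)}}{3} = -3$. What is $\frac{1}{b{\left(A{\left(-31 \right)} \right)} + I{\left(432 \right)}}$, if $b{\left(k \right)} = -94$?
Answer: $\frac{1}{3899} \approx 0.00025648$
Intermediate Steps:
$X{\left(z,B \right)} = -9$ ($X{\left(z,B \right)} = 3 \left(-3\right) = -9$)
$I{\left(J \right)} = 105 + 9 J$ ($I{\left(J \right)} = 6 - - 9 \left(J + 11\right) = 6 - - 9 \left(11 + J\right) = 6 - \left(-99 - 9 J\right) = 6 + \left(99 + 9 J\right) = 105 + 9 J$)
$A{\left(o \right)} = 0$
$\frac{1}{b{\left(A{\left(-31 \right)} \right)} + I{\left(432 \right)}} = \frac{1}{-94 + \left(105 + 9 \cdot 432\right)} = \frac{1}{-94 + \left(105 + 3888\right)} = \frac{1}{-94 + 3993} = \frac{1}{3899}$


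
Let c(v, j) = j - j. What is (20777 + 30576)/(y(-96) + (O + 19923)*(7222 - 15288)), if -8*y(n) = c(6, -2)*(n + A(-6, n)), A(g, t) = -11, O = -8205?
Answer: -51353/94517388 ≈ -0.00054332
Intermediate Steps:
c(v, j) = 0
y(n) = 0 (y(n) = -0*(n - 11) = -0*(-11 + n) = -⅛*0 = 0)
(20777 + 30576)/(y(-96) + (O + 19923)*(7222 - 15288)) = (20777 + 30576)/(0 + (-8205 + 19923)*(7222 - 15288)) = 51353/(0 + 11718*(-8066)) = 51353/(0 - 94517388) = 51353/(-94517388) = 51353*(-1/94517388) = -51353/94517388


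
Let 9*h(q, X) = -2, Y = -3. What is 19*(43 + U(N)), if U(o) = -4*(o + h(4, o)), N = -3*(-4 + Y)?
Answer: -6859/9 ≈ -762.11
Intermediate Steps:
h(q, X) = -2/9 (h(q, X) = (⅑)*(-2) = -2/9)
N = 21 (N = -3*(-4 - 3) = -3*(-7) = 21)
U(o) = 8/9 - 4*o (U(o) = -4*(o - 2/9) = -4*(-2/9 + o) = 8/9 - 4*o)
19*(43 + U(N)) = 19*(43 + (8/9 - 4*21)) = 19*(43 + (8/9 - 84)) = 19*(43 - 748/9) = 19*(-361/9) = -6859/9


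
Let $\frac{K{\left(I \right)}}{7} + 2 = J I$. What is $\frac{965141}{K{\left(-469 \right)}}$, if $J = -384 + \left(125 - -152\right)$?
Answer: $\frac{965141}{351267} \approx 2.7476$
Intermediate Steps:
$J = -107$ ($J = -384 + \left(125 + 152\right) = -384 + 277 = -107$)
$K{\left(I \right)} = -14 - 749 I$ ($K{\left(I \right)} = -14 + 7 \left(- 107 I\right) = -14 - 749 I$)
$\frac{965141}{K{\left(-469 \right)}} = \frac{965141}{-14 - -351281} = \frac{965141}{-14 + 351281} = \frac{965141}{351267}$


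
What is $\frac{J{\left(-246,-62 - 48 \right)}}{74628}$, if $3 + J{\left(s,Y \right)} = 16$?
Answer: $\frac{13}{74628} \approx 0.0001742$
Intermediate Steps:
$J{\left(s,Y \right)} = 13$ ($J{\left(s,Y \right)} = -3 + 16 = 13$)
$\frac{J{\left(-246,-62 - 48 \right)}}{74628} = \frac{13}{74628}$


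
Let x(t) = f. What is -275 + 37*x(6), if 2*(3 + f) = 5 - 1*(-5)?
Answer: -201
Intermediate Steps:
f = 2 (f = -3 + (5 - 1*(-5))/2 = -3 + (5 + 5)/2 = -3 + (½)*10 = -3 + 5 = 2)
x(t) = 2
-275 + 37*x(6) = -275 + 37*2 = -275 + 74 = -201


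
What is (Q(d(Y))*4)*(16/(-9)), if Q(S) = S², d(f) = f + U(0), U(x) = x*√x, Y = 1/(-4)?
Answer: -4/9 ≈ -0.44444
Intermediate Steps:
Y = -¼ (Y = 1*(-¼) = -¼ ≈ -0.25000)
U(x) = x^(3/2)
d(f) = f (d(f) = f + 0^(3/2) = f + 0 = f)
(Q(d(Y))*4)*(16/(-9)) = ((-¼)²*4)*(16/(-9)) = ((1/16)*4)*(16*(-⅑)) = (¼)*(-16/9) = -4/9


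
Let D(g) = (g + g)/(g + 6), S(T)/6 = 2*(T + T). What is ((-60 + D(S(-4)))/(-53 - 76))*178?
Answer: 154504/1935 ≈ 79.847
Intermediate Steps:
S(T) = 24*T (S(T) = 6*(2*(T + T)) = 6*(2*(2*T)) = 6*(4*T) = 24*T)
D(g) = 2*g/(6 + g) (D(g) = (2*g)/(6 + g) = 2*g/(6 + g))
((-60 + D(S(-4)))/(-53 - 76))*178 = ((-60 + 2*(24*(-4))/(6 + 24*(-4)))/(-53 - 76))*178 = ((-60 + 2*(-96)/(6 - 96))/(-129))*178 = ((-60 + 2*(-96)/(-90))*(-1/129))*178 = ((-60 + 2*(-96)*(-1/90))*(-1/129))*178 = ((-60 + 32/15)*(-1/129))*178 = -868/15*(-1/129)*178 = (868/1935)*178 = 154504/1935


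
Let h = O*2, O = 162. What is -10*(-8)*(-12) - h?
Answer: -1284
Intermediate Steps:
h = 324 (h = 162*2 = 324)
-10*(-8)*(-12) - h = -10*(-8)*(-12) - 1*324 = 80*(-12) - 324 = -960 - 324 = -1284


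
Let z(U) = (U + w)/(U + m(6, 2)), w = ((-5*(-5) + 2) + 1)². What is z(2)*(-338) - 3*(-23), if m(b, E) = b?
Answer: -66279/2 ≈ -33140.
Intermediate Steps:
w = 784 (w = ((25 + 2) + 1)² = (27 + 1)² = 28² = 784)
z(U) = (784 + U)/(6 + U) (z(U) = (U + 784)/(U + 6) = (784 + U)/(6 + U))
z(2)*(-338) - 3*(-23) = ((784 + 2)/(6 + 2))*(-338) - 3*(-23) = (786/8)*(-338) + 69 = ((⅛)*786)*(-338) + 69 = (393/4)*(-338) + 69 = -66417/2 + 69 = -66279/2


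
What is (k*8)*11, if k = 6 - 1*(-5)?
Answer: 968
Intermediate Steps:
k = 11 (k = 6 + 5 = 11)
(k*8)*11 = (11*8)*11 = 88*11 = 968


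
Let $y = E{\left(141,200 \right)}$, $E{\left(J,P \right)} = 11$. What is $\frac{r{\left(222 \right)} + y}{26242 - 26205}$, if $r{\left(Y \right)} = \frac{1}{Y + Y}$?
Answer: $\frac{4885}{16428} \approx 0.29736$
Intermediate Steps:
$y = 11$
$r{\left(Y \right)} = \frac{1}{2 Y}$
$\frac{r{\left(222 \right)} + y}{26242 - 26205} = \frac{\frac{1}{2 \cdot 222} + 11}{26242 - 26205} = \frac{\frac{1}{2} \cdot \frac{1}{222} + 11}{37} = \left(\frac{1}{444} + 11\right) \frac{1}{37} = \frac{4885}{444} \cdot \frac{1}{37} = \frac{4885}{16428}$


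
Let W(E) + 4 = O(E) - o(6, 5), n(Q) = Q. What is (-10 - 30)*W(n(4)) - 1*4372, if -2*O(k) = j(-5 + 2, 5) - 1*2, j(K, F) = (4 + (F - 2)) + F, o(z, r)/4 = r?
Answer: -3212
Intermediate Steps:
o(z, r) = 4*r
j(K, F) = 2 + 2*F (j(K, F) = (4 + (-2 + F)) + F = (2 + F) + F = 2 + 2*F)
O(k) = -5 (O(k) = -((2 + 2*5) - 1*2)/2 = -((2 + 10) - 2)/2 = -(12 - 2)/2 = -½*10 = -5)
W(E) = -29 (W(E) = -4 + (-5 - 4*5) = -4 + (-5 - 1*20) = -4 + (-5 - 20) = -4 - 25 = -29)
(-10 - 30)*W(n(4)) - 1*4372 = (-10 - 30)*(-29) - 1*4372 = -40*(-29) - 4372 = 1160 - 4372 = -3212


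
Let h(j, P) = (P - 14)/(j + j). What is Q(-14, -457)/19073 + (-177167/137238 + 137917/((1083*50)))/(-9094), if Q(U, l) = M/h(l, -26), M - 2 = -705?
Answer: -180962789964703633/214830307254432900 ≈ -0.84235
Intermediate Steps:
M = -703 (M = 2 - 705 = -703)
h(j, P) = (-14 + P)/(2*j) (h(j, P) = (-14 + P)/((2*j)) = (-14 + P)*(1/(2*j)) = (-14 + P)/(2*j))
Q(U, l) = 703*l/20 (Q(U, l) = -703*2*l/(-14 - 26) = -703*(-l/20) = -(-703)*l/20 = 703*l/20)
Q(-14, -457)/19073 + (-177167/137238 + 137917/((1083*50)))/(-9094) = ((703/20)*(-457))/19073 + (-177167/137238 + 137917/((1083*50)))/(-9094) = -321271/20*1/19073 + (-177167*1/137238 + 137917/54150)*(-1/9094) = -321271/381460 + (-177167/137238 + 137917*(1/54150))*(-1/9094) = -321271/381460 + (-177167/137238 + 137917/54150)*(-1/9094) = -321271/381460 + (777821683/619286475)*(-1/9094) = -321271/381460 - 777821683/5631791203650 = -180962789964703633/214830307254432900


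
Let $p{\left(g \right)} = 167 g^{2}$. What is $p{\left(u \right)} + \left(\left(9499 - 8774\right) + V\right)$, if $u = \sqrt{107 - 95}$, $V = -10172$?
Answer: $-7443$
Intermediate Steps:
$u = 2 \sqrt{3}$ ($u = \sqrt{12} = 2 \sqrt{3} \approx 3.4641$)
$p{\left(u \right)} + \left(\left(9499 - 8774\right) + V\right) = 167 \left(2 \sqrt{3}\right)^{2} + \left(\left(9499 - 8774\right) - 10172\right) = 167 \cdot 12 + \left(725 - 10172\right) = 2004 - 9447 = -7443$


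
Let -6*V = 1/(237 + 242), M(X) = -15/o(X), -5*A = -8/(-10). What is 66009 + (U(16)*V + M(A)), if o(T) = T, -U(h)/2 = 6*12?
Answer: 126652965/1916 ≈ 66103.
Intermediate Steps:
U(h) = -144 (U(h) = -12*12 = -2*72 = -144)
A = -4/25 (A = -(-8)/(5*(-10)) = -(-8)*(-1)/(5*10) = -⅕*⅘ = -4/25 ≈ -0.16000)
M(X) = -15/X
V = -1/2874 (V = -1/(6*(237 + 242)) = -⅙/479 = -⅙*1/479 = -1/2874 ≈ -0.00034795)
66009 + (U(16)*V + M(A)) = 66009 + (-144*(-1/2874) - 15/(-4/25)) = 66009 + (24/479 - 15*(-25/4)) = 66009 + (24/479 + 375/4) = 66009 + 179721/1916 = 126652965/1916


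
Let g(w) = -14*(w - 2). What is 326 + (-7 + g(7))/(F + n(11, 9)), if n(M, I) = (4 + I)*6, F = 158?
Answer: 76859/236 ≈ 325.67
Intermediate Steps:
n(M, I) = 24 + 6*I
g(w) = 28 - 14*w (g(w) = -14*(-2 + w) = 28 - 14*w)
326 + (-7 + g(7))/(F + n(11, 9)) = 326 + (-7 + (28 - 14*7))/(158 + (24 + 6*9)) = 326 + (-7 + (28 - 98))/(158 + (24 + 54)) = 326 + (-7 - 70)/(158 + 78) = 326 - 77/236 = 76859/236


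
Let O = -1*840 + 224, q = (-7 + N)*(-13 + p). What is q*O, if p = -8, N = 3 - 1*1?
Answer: -64680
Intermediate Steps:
N = 2 (N = 3 - 1 = 2)
q = 105 (q = (-7 + 2)*(-13 - 8) = -5*(-21) = 105)
O = -616 (O = -840 + 224 = -616)
q*O = 105*(-616) = -64680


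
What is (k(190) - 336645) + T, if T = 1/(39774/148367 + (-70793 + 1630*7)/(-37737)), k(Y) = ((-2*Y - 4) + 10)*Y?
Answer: -4204015561111816/10311428999 ≈ -4.0770e+5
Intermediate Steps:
k(Y) = Y*(6 - 2*Y) (k(Y) = ((-4 - 2*Y) + 10)*Y = (6 - 2*Y)*Y = Y*(6 - 2*Y))
T = 5598925479/10311428999 (T = 1/(39774*(1/148367) + (-70793 + 11410)*(-1/37737)) = 1/(39774/148367 - 59383*(-1/37737)) = 1/(39774/148367 + 59383/37737) = 1/(10311428999/5598925479) = 5598925479/10311428999 ≈ 0.54298)
(k(190) - 336645) + T = (2*190*(3 - 1*190) - 336645) + 5598925479/10311428999 = (2*190*(3 - 190) - 336645) + 5598925479/10311428999 = (2*190*(-187) - 336645) + 5598925479/10311428999 = (-71060 - 336645) + 5598925479/10311428999 = -407705 + 5598925479/10311428999 = -4204015561111816/10311428999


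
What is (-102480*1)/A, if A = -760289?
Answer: 102480/760289 ≈ 0.13479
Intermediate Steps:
(-102480*1)/A = -102480*1/(-760289) = -102480*(-1/760289) = 102480/760289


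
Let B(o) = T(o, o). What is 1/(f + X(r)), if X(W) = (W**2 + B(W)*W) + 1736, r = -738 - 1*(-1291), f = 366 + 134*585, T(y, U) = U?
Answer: 1/692110 ≈ 1.4449e-6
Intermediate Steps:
B(o) = o
f = 78756 (f = 366 + 78390 = 78756)
r = 553 (r = -738 + 1291 = 553)
X(W) = 1736 + 2*W**2 (X(W) = (W**2 + W*W) + 1736 = (W**2 + W**2) + 1736 = 2*W**2 + 1736 = 1736 + 2*W**2)
1/(f + X(r)) = 1/(78756 + (1736 + 2*553**2)) = 1/(78756 + (1736 + 2*305809)) = 1/(78756 + (1736 + 611618)) = 1/(78756 + 613354) = 1/692110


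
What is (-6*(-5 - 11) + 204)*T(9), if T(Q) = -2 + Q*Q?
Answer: 23700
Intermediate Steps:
T(Q) = -2 + Q**2
(-6*(-5 - 11) + 204)*T(9) = (-6*(-5 - 11) + 204)*(-2 + 9**2) = (-6*(-16) + 204)*(-2 + 81) = (96 + 204)*79 = 300*79 = 23700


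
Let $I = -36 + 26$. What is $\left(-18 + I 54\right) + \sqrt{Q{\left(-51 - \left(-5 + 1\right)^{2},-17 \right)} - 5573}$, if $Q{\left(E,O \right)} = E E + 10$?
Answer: $-558 + i \sqrt{1074} \approx -558.0 + 32.772 i$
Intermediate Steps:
$I = -10$
$Q{\left(E,O \right)} = 10 + E^{2}$ ($Q{\left(E,O \right)} = E^{2} + 10 = 10 + E^{2}$)
$\left(-18 + I 54\right) + \sqrt{Q{\left(-51 - \left(-5 + 1\right)^{2},-17 \right)} - 5573} = \left(-18 - 540\right) + \sqrt{\left(10 + \left(-51 - \left(-5 + 1\right)^{2}\right)^{2}\right) - 5573} = \left(-18 - 540\right) + \sqrt{\left(10 + \left(-51 - \left(-4\right)^{2}\right)^{2}\right) - 5573} = -558 + \sqrt{\left(10 + \left(-51 - 16\right)^{2}\right) - 5573} = -558 + \sqrt{\left(10 + \left(-67\right)^{2}\right) - 5573} = -558 + \sqrt{\left(10 + 4489\right) - 5573} = -558 + \sqrt{4499 - 5573} = -558 + \sqrt{-1074} = -558 + i \sqrt{1074}$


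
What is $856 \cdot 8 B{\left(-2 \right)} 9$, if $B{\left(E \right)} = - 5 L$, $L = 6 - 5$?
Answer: $-308160$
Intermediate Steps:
$L = 1$ ($L = 6 - 5 = 1$)
$B{\left(E \right)} = -5$ ($B{\left(E \right)} = \left(-5\right) 1 = -5$)
$856 \cdot 8 B{\left(-2 \right)} 9 = 856 \cdot 8 \left(-5\right) 9 = 856 \left(\left(-40\right) 9\right) = 856 \left(-360\right) = -308160$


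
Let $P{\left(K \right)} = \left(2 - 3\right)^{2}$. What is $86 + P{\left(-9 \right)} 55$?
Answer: $141$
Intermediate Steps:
$P{\left(K \right)} = 1$ ($P{\left(K \right)} = \left(-1\right)^{2} = 1$)
$86 + P{\left(-9 \right)} 55 = 86 + 1 \cdot 55 = 86 + 55 = 141$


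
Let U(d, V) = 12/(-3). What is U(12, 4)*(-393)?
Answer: 1572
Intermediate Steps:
U(d, V) = -4 (U(d, V) = 12*(-1/3) = -4)
U(12, 4)*(-393) = -4*(-393) = 1572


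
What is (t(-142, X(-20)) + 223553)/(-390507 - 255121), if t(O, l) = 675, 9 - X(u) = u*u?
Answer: -56057/161407 ≈ -0.34730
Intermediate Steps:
X(u) = 9 - u**2 (X(u) = 9 - u*u = 9 - u**2)
(t(-142, X(-20)) + 223553)/(-390507 - 255121) = (675 + 223553)/(-390507 - 255121) = 224228/(-645628) = 224228*(-1/645628) = -56057/161407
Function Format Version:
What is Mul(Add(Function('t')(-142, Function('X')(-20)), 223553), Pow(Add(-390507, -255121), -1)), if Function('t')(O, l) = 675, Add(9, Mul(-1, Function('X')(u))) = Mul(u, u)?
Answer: Rational(-56057, 161407) ≈ -0.34730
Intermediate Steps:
Function('X')(u) = Add(9, Mul(-1, Pow(u, 2))) (Function('X')(u) = Add(9, Mul(-1, Mul(u, u))) = Add(9, Mul(-1, Pow(u, 2))))
Mul(Add(Function('t')(-142, Function('X')(-20)), 223553), Pow(Add(-390507, -255121), -1)) = Mul(Add(675, 223553), Pow(Add(-390507, -255121), -1)) = Mul(224228, Pow(-645628, -1)) = Mul(224228, Rational(-1, 645628)) = Rational(-56057, 161407)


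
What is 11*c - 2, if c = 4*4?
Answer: 174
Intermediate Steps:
c = 16
11*c - 2 = 11*16 - 2 = 176 - 2 = 174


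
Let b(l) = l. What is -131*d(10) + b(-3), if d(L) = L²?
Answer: -13103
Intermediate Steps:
-131*d(10) + b(-3) = -131*10² - 3 = -131*100 - 3 = -13100 - 3 = -13103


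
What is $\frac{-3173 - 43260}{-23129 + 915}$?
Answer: $\frac{46433}{22214} \approx 2.0903$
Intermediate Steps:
$\frac{-3173 - 43260}{-23129 + 915} = - \frac{46433}{-22214} = \left(-46433\right) \left(- \frac{1}{22214}\right) = \frac{46433}{22214}$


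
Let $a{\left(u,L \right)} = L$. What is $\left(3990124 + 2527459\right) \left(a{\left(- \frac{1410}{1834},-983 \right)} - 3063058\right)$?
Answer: $-19970141532903$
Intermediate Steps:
$\left(3990124 + 2527459\right) \left(a{\left(- \frac{1410}{1834},-983 \right)} - 3063058\right) = \left(3990124 + 2527459\right) \left(-983 - 3063058\right) = 6517583 \left(-3064041\right) = -19970141532903$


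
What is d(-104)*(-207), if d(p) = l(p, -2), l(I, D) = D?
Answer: 414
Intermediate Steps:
d(p) = -2
d(-104)*(-207) = -2*(-207) = 414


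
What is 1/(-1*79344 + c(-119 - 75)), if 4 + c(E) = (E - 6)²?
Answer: -1/39348 ≈ -2.5414e-5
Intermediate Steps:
c(E) = -4 + (-6 + E)² (c(E) = -4 + (E - 6)² = -4 + (-6 + E)²)
1/(-1*79344 + c(-119 - 75)) = 1/(-1*79344 + (-4 + (-6 + (-119 - 75))²)) = 1/(-79344 + (-4 + (-6 - 194)²)) = 1/(-79344 + (-4 + (-200)²)) = 1/(-79344 + (-4 + 40000)) = 1/(-79344 + 39996) = 1/(-39348) = -1/39348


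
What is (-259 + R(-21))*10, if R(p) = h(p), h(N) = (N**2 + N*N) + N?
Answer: 6020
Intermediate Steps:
h(N) = N + 2*N**2 (h(N) = (N**2 + N**2) + N = 2*N**2 + N = N + 2*N**2)
R(p) = p*(1 + 2*p)
(-259 + R(-21))*10 = (-259 - 21*(1 + 2*(-21)))*10 = (-259 - 21*(1 - 42))*10 = (-259 - 21*(-41))*10 = (-259 + 861)*10 = 602*10 = 6020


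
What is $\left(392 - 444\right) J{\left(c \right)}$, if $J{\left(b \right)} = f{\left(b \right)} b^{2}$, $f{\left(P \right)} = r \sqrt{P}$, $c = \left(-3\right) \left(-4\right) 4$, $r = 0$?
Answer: $0$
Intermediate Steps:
$c = 48$ ($c = 12 \cdot 4 = 48$)
$f{\left(P \right)} = 0$ ($f{\left(P \right)} = 0 \sqrt{P} = 0$)
$J{\left(b \right)} = 0$ ($J{\left(b \right)} = 0 b^{2} = 0$)
$\left(392 - 444\right) J{\left(c \right)} = \left(392 - 444\right) 0 = \left(-52\right) 0 = 0$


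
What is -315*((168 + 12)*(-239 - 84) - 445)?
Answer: 18454275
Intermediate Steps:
-315*((168 + 12)*(-239 - 84) - 445) = -315*(180*(-323) - 445) = -315*(-58140 - 445) = -315*(-58585) = 18454275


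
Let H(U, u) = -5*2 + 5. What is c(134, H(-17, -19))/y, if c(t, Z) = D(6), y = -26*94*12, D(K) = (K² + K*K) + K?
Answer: -1/376 ≈ -0.0026596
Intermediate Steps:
D(K) = K + 2*K² (D(K) = (K² + K²) + K = 2*K² + K = K + 2*K²)
y = -29328 (y = -2444*12 = -29328)
H(U, u) = -5 (H(U, u) = -10 + 5 = -5)
c(t, Z) = 78 (c(t, Z) = 6*(1 + 2*6) = 6*(1 + 12) = 6*13 = 78)
c(134, H(-17, -19))/y = 78/(-29328) = 78*(-1/29328) = -1/376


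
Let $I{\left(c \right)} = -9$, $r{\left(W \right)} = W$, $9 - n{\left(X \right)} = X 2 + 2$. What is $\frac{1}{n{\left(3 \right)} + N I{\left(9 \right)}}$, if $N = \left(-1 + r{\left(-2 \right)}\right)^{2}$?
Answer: $- \frac{1}{80} \approx -0.0125$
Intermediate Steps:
$n{\left(X \right)} = 7 - 2 X$ ($n{\left(X \right)} = 9 - \left(X 2 + 2\right) = 9 - \left(2 X + 2\right) = 9 - \left(2 + 2 X\right) = 7 - 2 X$)
$N = 9$ ($N = \left(-1 - 2\right)^{2} = \left(-3\right)^{2} = 9$)
$\frac{1}{n{\left(3 \right)} + N I{\left(9 \right)}} = \frac{1}{\left(7 - 6\right) + 9 \left(-9\right)} = \frac{1}{\left(7 - 6\right) - 81} = \frac{1}{1 - 81} = \frac{1}{-80} = - \frac{1}{80}$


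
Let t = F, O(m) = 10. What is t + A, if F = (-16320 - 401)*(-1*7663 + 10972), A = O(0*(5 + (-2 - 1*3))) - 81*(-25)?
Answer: -55327754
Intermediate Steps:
A = 2035 (A = 10 - 81*(-25) = 10 + 2025 = 2035)
F = -55329789 (F = -16721*(-7663 + 10972) = -16721*3309 = -55329789)
t = -55329789
t + A = -55329789 + 2035 = -55327754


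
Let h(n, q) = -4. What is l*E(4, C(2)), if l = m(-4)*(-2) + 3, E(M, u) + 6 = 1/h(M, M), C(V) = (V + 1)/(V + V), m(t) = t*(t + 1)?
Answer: 525/4 ≈ 131.25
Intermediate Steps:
m(t) = t*(1 + t)
C(V) = (1 + V)/(2*V) (C(V) = (1 + V)/((2*V)) = (1 + V)*(1/(2*V)) = (1 + V)/(2*V))
E(M, u) = -25/4 (E(M, u) = -6 + 1/(-4) = -6 - ¼ = -25/4)
l = -21 (l = -4*(1 - 4)*(-2) + 3 = -4*(-3)*(-2) + 3 = 12*(-2) + 3 = -24 + 3 = -21)
l*E(4, C(2)) = -21*(-25/4) = 525/4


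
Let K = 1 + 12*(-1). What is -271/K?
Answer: 271/11 ≈ 24.636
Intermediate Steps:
K = -11 (K = 1 - 12 = -11)
-271/K = -271/(-11) = -271*(-1/11) = 271/11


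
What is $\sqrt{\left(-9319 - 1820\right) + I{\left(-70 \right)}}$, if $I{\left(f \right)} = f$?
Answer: $i \sqrt{11209} \approx 105.87 i$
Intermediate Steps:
$\sqrt{\left(-9319 - 1820\right) + I{\left(-70 \right)}} = \sqrt{\left(-9319 - 1820\right) - 70} = \sqrt{-11139 - 70} = \sqrt{-11209} = i \sqrt{11209}$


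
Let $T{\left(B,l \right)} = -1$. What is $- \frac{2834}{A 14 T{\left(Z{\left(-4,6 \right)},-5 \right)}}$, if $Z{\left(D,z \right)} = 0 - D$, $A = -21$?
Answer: $- \frac{1417}{147} \approx -9.6395$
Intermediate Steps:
$Z{\left(D,z \right)} = - D$
$- \frac{2834}{A 14 T{\left(Z{\left(-4,6 \right)},-5 \right)}} = - \frac{2834}{\left(-21\right) 14 \left(-1\right)} = - \frac{2834}{\left(-294\right) \left(-1\right)} = - \frac{2834}{294} = \left(-2834\right) \frac{1}{294} = - \frac{1417}{147}$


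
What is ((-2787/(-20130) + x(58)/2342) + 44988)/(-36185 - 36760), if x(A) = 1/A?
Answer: -2278048271313/3693689866900 ≈ -0.61674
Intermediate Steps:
((-2787/(-20130) + x(58)/2342) + 44988)/(-36185 - 36760) = ((-2787/(-20130) + 1/(58*2342)) + 44988)/(-36185 - 36760) = ((-2787*(-1/20130) + (1/58)*(1/2342)) + 44988)/(-72945) = ((929/6710 + 1/135836) + 44988)*(-1/72945) = (63099177/455729780 + 44988)*(-1/72945) = (20502434441817/455729780)*(-1/72945) = -2278048271313/3693689866900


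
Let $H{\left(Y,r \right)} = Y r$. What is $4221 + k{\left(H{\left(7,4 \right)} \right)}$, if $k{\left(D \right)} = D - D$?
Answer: $4221$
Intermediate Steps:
$k{\left(D \right)} = 0$
$4221 + k{\left(H{\left(7,4 \right)} \right)} = 4221 + 0 = 4221$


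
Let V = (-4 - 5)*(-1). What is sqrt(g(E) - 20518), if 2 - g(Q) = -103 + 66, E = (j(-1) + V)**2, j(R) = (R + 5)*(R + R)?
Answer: I*sqrt(20479) ≈ 143.1*I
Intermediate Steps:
j(R) = 2*R*(5 + R) (j(R) = (5 + R)*(2*R) = 2*R*(5 + R))
V = 9 (V = -9*(-1) = 9)
E = 1 (E = (2*(-1)*(5 - 1) + 9)**2 = (2*(-1)*4 + 9)**2 = (-8 + 9)**2 = 1**2 = 1)
g(Q) = 39 (g(Q) = 2 - (-103 + 66) = 2 - 1*(-37) = 2 + 37 = 39)
sqrt(g(E) - 20518) = sqrt(39 - 20518) = sqrt(-20479) = I*sqrt(20479)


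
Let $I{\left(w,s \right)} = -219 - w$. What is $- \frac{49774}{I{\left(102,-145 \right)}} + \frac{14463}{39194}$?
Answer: $\frac{1955484779}{12581274} \approx 155.43$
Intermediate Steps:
$- \frac{49774}{I{\left(102,-145 \right)}} + \frac{14463}{39194} = - \frac{49774}{-219 - 102} + \frac{14463}{39194} = - \frac{49774}{-219 - 102} + 14463 \cdot \frac{1}{39194} = - \frac{49774}{-321} + \frac{14463}{39194} = \left(-49774\right) \left(- \frac{1}{321}\right) + \frac{14463}{39194} = \frac{49774}{321} + \frac{14463}{39194} = \frac{1955484779}{12581274}$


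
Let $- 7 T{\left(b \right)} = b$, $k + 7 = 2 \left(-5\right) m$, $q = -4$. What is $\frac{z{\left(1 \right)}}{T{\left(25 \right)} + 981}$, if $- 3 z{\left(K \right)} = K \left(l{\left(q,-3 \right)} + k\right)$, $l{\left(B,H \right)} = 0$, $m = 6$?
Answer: $\frac{469}{20526} \approx 0.022849$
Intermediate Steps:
$k = -67$ ($k = -7 + 2 \left(-5\right) 6 = -7 - 60 = -67$)
$T{\left(b \right)} = - \frac{b}{7}$
$z{\left(K \right)} = \frac{67 K}{3}$ ($z{\left(K \right)} = - \frac{K \left(0 - 67\right)}{3} = - \frac{K \left(-67\right)}{3} = - \frac{\left(-67\right) K}{3} = \frac{67 K}{3}$)
$\frac{z{\left(1 \right)}}{T{\left(25 \right)} + 981} = \frac{\frac{67}{3} \cdot 1}{\left(- \frac{1}{7}\right) 25 + 981} = \frac{67}{3 \left(- \frac{25}{7} + 981\right)} = \frac{67}{3 \cdot \frac{6842}{7}} = \frac{67}{3} \cdot \frac{7}{6842} = \frac{469}{20526}$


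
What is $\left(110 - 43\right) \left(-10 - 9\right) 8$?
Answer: $-10184$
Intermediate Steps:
$\left(110 - 43\right) \left(-10 - 9\right) 8 = 67 \left(\left(-19\right) 8\right) = 67 \left(-152\right) = -10184$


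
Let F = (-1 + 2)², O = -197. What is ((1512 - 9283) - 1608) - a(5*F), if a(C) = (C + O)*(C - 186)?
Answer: -44131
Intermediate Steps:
F = 1 (F = 1² = 1)
a(C) = (-197 + C)*(-186 + C) (a(C) = (C - 197)*(C - 186) = (-197 + C)*(-186 + C))
((1512 - 9283) - 1608) - a(5*F) = ((1512 - 9283) - 1608) - (36642 + (5*1)² - 1915) = (-7771 - 1608) - (36642 + 5² - 383*5) = -9379 - (36642 + 25 - 1915) = -9379 - 1*34752 = -9379 - 34752 = -44131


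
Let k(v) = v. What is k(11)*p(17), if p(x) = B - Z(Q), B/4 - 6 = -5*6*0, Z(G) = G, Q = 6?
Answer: 198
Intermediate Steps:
B = 24 (B = 24 + 4*(-5*6*0) = 24 + 4*(-30*0) = 24 + 4*0 = 24 + 0 = 24)
p(x) = 18 (p(x) = 24 - 1*6 = 24 - 6 = 18)
k(11)*p(17) = 11*18 = 198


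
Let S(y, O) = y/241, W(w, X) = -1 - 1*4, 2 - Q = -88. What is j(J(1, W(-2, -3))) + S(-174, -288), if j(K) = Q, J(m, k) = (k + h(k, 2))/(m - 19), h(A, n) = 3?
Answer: 21516/241 ≈ 89.278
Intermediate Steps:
Q = 90 (Q = 2 - 1*(-88) = 2 + 88 = 90)
W(w, X) = -5 (W(w, X) = -1 - 4 = -5)
J(m, k) = (3 + k)/(-19 + m) (J(m, k) = (k + 3)/(m - 19) = (3 + k)/(-19 + m))
j(K) = 90
S(y, O) = y/241 (S(y, O) = y*(1/241) = y/241)
j(J(1, W(-2, -3))) + S(-174, -288) = 90 + (1/241)*(-174) = 90 - 174/241 = 21516/241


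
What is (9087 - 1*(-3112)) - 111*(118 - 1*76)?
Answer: 7537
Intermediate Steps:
(9087 - 1*(-3112)) - 111*(118 - 1*76) = (9087 + 3112) - 111*(118 - 76) = 12199 - 111*42 = 12199 - 4662 = 7537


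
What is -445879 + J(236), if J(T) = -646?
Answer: -446525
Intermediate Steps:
-445879 + J(236) = -445879 - 646 = -446525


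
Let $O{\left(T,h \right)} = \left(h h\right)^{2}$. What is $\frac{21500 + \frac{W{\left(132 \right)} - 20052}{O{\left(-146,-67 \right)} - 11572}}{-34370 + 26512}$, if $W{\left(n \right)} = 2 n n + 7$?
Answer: $- \frac{433000318303}{158256576042} \approx -2.7361$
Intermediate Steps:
$W{\left(n \right)} = 7 + 2 n^{2}$ ($W{\left(n \right)} = 2 n^{2} + 7 = 7 + 2 n^{2}$)
$O{\left(T,h \right)} = h^{4}$ ($O{\left(T,h \right)} = \left(h^{2}\right)^{2} = h^{4}$)
$\frac{21500 + \frac{W{\left(132 \right)} - 20052}{O{\left(-146,-67 \right)} - 11572}}{-34370 + 26512} = \frac{21500 + \frac{\left(7 + 2 \cdot 132^{2}\right) - 20052}{\left(-67\right)^{4} - 11572}}{-34370 + 26512} = \frac{21500 + \frac{\left(7 + 2 \cdot 17424\right) - 20052}{20151121 - 11572}}{-7858} = \left(21500 + \frac{\left(7 + 34848\right) - 20052}{20139549}\right) \left(- \frac{1}{7858}\right) = \left(21500 + \left(34855 - 20052\right) \frac{1}{20139549}\right) \left(- \frac{1}{7858}\right) = \left(21500 + 14803 \cdot \frac{1}{20139549}\right) \left(- \frac{1}{7858}\right) = \left(21500 + \frac{14803}{20139549}\right) \left(- \frac{1}{7858}\right) = \frac{433000318303}{20139549} \left(- \frac{1}{7858}\right) = - \frac{433000318303}{158256576042}$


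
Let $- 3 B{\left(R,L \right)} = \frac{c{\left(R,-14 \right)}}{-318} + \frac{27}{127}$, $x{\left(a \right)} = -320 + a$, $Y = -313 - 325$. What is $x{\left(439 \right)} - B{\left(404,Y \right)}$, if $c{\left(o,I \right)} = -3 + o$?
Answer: $\frac{14375461}{121158} \approx 118.65$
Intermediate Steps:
$Y = -638$
$B{\left(R,L \right)} = - \frac{2989}{40386} + \frac{R}{954}$ ($B{\left(R,L \right)} = - \frac{\frac{-3 + R}{-318} + \frac{27}{127}}{3} = - \frac{\left(-3 + R\right) \left(- \frac{1}{318}\right) + 27 \cdot \frac{1}{127}}{3} = - \frac{\left(\frac{1}{106} - \frac{R}{318}\right) + \frac{27}{127}}{3} = - \frac{\frac{2989}{13462} - \frac{R}{318}}{3} = - \frac{2989}{40386} + \frac{R}{954}$)
$x{\left(439 \right)} - B{\left(404,Y \right)} = \left(-320 + 439\right) - \left(- \frac{2989}{40386} + \frac{1}{954} \cdot 404\right) = 119 - \left(- \frac{2989}{40386} + \frac{202}{477}\right) = 119 - \frac{42341}{121158} = \frac{14375461}{121158}$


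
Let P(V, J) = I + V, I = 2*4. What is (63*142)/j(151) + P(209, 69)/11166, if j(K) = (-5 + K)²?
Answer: 13064576/29751807 ≈ 0.43912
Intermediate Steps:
I = 8
P(V, J) = 8 + V
(63*142)/j(151) + P(209, 69)/11166 = (63*142)/((-5 + 151)²) + (8 + 209)/11166 = 8946/(146²) + 217*(1/11166) = 8946/21316 + 217/11166 = 8946*(1/21316) + 217/11166 = 4473/10658 + 217/11166 = 13064576/29751807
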